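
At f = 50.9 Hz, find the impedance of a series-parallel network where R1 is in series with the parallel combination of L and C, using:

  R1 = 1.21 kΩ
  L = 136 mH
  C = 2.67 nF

Step 1 — Angular frequency: ω = 2π·f = 2π·50.9 = 319.8 rad/s.
Step 2 — Component impedances:
  R1: Z = R = 1210 Ω
  L: Z = jωL = j·319.8·0.136 = 0 + j43.49 Ω
  C: Z = 1/(jωC) = -j/(ω·C) = 0 - j1.171e+06 Ω
Step 3 — Parallel branch: L || C = 1/(1/L + 1/C) = 0 + j43.5 Ω.
Step 4 — Series with R1: Z_total = R1 + (L || C) = 1210 + j43.5 Ω = 1211∠2.1° Ω.

Z = 1210 + j43.5 Ω = 1211∠2.1° Ω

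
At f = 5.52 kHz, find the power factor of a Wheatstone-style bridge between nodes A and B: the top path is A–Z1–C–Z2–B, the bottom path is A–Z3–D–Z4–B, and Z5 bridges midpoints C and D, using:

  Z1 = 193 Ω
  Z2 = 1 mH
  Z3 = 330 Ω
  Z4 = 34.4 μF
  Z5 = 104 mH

Step 1 — Angular frequency: ω = 2π·f = 2π·5520 = 3.468e+04 rad/s.
Step 2 — Component impedances:
  Z1: Z = R = 193 Ω
  Z2: Z = jωL = j·3.468e+04·0.001 = 0 + j34.68 Ω
  Z3: Z = R = 330 Ω
  Z4: Z = 1/(jωC) = -j/(ω·C) = 0 - j0.8382 Ω
  Z5: Z = jωL = j·3.468e+04·0.104 = 0 + j3607 Ω
Step 3 — Bridge requires nodal analysis (the Z5 bridge couples midpoints C and D, so the two paths cannot be reduced to a simple series/parallel combination). Setting node B to ground and injecting 1 A at node A, the 3-node admittance system at A, C, D solves to V_A = Z_AB = 122.7 + j13.5 Ω = 123.4∠6.3° Ω.
Step 4 — Power factor: PF = cos(φ) = Re(Z)/|Z| = 122.7/123.44 = 0.994.
Step 5 — Type: Im(Z) = 13.5 ⇒ lagging (phase φ = 6.3°).

PF = 0.994 (lagging, φ = 6.3°)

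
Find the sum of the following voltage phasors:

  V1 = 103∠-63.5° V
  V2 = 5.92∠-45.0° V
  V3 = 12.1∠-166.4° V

Step 1 — Convert each phasor to rectangular form:
  V1 = 103·(cos(-63.5°) + j·sin(-63.5°)) = 45.96 - j92.18 V
  V2 = 5.92·(cos(-45.0°) + j·sin(-45.0°)) = 4.186 - j4.186 V
  V3 = 12.1·(cos(-166.4°) + j·sin(-166.4°)) = -11.76 - j2.845 V
Step 2 — Sum components: V_total = 38.38 - j99.21 V.
Step 3 — Convert to polar: |V_total| = 106.4 V, ∠V_total = -68.8°.

V_total = 106.4∠-68.8° V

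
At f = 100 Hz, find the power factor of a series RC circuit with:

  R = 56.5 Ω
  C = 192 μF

Step 1 — Angular frequency: ω = 2π·f = 2π·100 = 628.3 rad/s.
Step 2 — Component impedances:
  R: Z = R = 56.5 Ω
  C: Z = 1/(jωC) = -j/(ω·C) = 0 - j8.289 Ω
Step 3 — Series combination: Z_total = R + C = 56.5 - j8.289 Ω = 57.1∠-8.3° Ω.
Step 4 — Power factor: PF = cos(φ) = Re(Z)/|Z| = 56.5/57.105 = 0.9894.
Step 5 — Type: Im(Z) = -8.289 ⇒ leading (phase φ = -8.3°).

PF = 0.9894 (leading, φ = -8.3°)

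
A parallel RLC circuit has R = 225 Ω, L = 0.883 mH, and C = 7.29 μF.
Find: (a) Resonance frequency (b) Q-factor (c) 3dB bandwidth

Step 1 — Resonance: ω₀ = 1/√(LC) = 1/√(0.000883·7.29e-06) = 1.246e+04 rad/s.
Step 2 — f₀ = ω₀/(2π) = 1984 Hz.
Step 3 — Parallel Q: Q = R/(ω₀L) = 225/(1.246e+04·0.000883) = 20.44.
Step 4 — Bandwidth: Δω = ω₀/Q = 609.7 rad/s; BW = Δω/(2π) = 97.03 Hz.

(a) f₀ = 1984 Hz  (b) Q = 20.44  (c) BW = 97.03 Hz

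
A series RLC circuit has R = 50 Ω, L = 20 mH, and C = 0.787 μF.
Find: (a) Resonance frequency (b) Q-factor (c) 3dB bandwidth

Step 1 — Resonance: ω₀ = 1/√(LC) = 1/√(0.02·7.87e-07) = 7971 rad/s.
Step 2 — f₀ = ω₀/(2π) = 1269 Hz.
Step 3 — Series Q: Q = ω₀L/R = 7971·0.02/50 = 3.188.
Step 4 — Bandwidth: Δω = ω₀/Q = 2500 rad/s; BW = Δω/(2π) = 397.9 Hz.

(a) f₀ = 1269 Hz  (b) Q = 3.188  (c) BW = 397.9 Hz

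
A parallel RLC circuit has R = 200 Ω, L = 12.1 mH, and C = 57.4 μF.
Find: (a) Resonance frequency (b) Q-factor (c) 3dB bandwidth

Step 1 — Resonance: ω₀ = 1/√(LC) = 1/√(0.0121·5.74e-05) = 1200 rad/s.
Step 2 — f₀ = ω₀/(2π) = 191 Hz.
Step 3 — Parallel Q: Q = R/(ω₀L) = 200/(1200·0.0121) = 13.78.
Step 4 — Bandwidth: Δω = ω₀/Q = 87.11 rad/s; BW = Δω/(2π) = 13.86 Hz.

(a) f₀ = 191 Hz  (b) Q = 13.78  (c) BW = 13.86 Hz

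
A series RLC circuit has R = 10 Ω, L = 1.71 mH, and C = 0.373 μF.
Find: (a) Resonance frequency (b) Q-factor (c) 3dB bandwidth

Step 1 — Resonance: ω₀ = 1/√(LC) = 1/√(0.00171·3.73e-07) = 3.96e+04 rad/s.
Step 2 — f₀ = ω₀/(2π) = 6302 Hz.
Step 3 — Series Q: Q = ω₀L/R = 3.96e+04·0.00171/10 = 6.771.
Step 4 — Bandwidth: Δω = ω₀/Q = 5848 rad/s; BW = Δω/(2π) = 930.7 Hz.

(a) f₀ = 6302 Hz  (b) Q = 6.771  (c) BW = 930.7 Hz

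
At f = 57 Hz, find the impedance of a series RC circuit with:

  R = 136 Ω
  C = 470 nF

Step 1 — Angular frequency: ω = 2π·f = 2π·57 = 358.1 rad/s.
Step 2 — Component impedances:
  R: Z = R = 136 Ω
  C: Z = 1/(jωC) = -j/(ω·C) = 0 - j5941 Ω
Step 3 — Series combination: Z_total = R + C = 136 - j5941 Ω = 5942∠-88.7° Ω.

Z = 136 - j5941 Ω = 5942∠-88.7° Ω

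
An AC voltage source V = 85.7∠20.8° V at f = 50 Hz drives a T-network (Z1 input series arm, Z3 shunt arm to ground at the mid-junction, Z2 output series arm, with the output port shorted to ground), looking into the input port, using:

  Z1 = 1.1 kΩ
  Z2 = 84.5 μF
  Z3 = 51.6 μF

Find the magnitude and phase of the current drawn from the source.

Step 1 — Angular frequency: ω = 2π·f = 2π·50 = 314.2 rad/s.
Step 2 — Component impedances:
  Z1: Z = R = 1100 Ω
  Z2: Z = 1/(jωC) = -j/(ω·C) = 0 - j37.67 Ω
  Z3: Z = 1/(jωC) = -j/(ω·C) = 0 - j61.69 Ω
Step 3 — With the output port shorted to ground, the output series arm Z2 runs from the junction to ground; the shunt arm Z3 also runs from the junction to ground. They appear in parallel: Z3 || Z2 = 0 - j23.39 Ω.
Step 4 — Series with input arm Z1: Z_in = Z1 + (Z3 || Z2) = 1100 - j23.39 Ω = 1100∠-1.2° Ω.
Step 5 — Source phasor: V = 85.7∠20.8° V = 80.11 + j30.43 V.
Step 6 — Ohm's law: I = V / Z_total = (80.11 + j30.43) / (1100 - j23.39) = 0.07221 + j0.0292 A.
Step 7 — Convert to polar: |I| = 0.07789 A, ∠I = 22.0°.

I = 0.07789∠22.0° A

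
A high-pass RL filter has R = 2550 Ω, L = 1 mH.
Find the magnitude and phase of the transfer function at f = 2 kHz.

Step 1 — Angular frequency: ω = 2π·2000 = 1.257e+04 rad/s.
Step 2 — Transfer function: H(jω) = jωL/(R + jωL).
Step 3 — Numerator jωL = j·12.57; denominator R + jωL = 2550 + j12.57.
Step 4 — H = 2.428e-05 + j0.004928.
Step 5 — Magnitude: |H| = 0.004928 (-46.1 dB); phase: φ = 89.7°.

|H| = 0.004928 (-46.1 dB), φ = 89.7°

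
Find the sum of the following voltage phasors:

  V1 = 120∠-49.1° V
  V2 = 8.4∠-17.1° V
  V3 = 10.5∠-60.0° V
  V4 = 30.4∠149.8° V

Step 1 — Convert each phasor to rectangular form:
  V1 = 120·(cos(-49.1°) + j·sin(-49.1°)) = 78.57 - j90.7 V
  V2 = 8.4·(cos(-17.1°) + j·sin(-17.1°)) = 8.029 - j2.47 V
  V3 = 10.5·(cos(-60.0°) + j·sin(-60.0°)) = 5.25 - j9.093 V
  V4 = 30.4·(cos(149.8°) + j·sin(149.8°)) = -26.27 + j15.29 V
Step 2 — Sum components: V_total = 65.57 - j86.97 V.
Step 3 — Convert to polar: |V_total| = 108.9 V, ∠V_total = -53.0°.

V_total = 108.9∠-53.0° V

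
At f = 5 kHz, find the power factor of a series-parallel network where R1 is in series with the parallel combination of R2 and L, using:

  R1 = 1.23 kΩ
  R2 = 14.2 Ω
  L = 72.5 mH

Step 1 — Angular frequency: ω = 2π·f = 2π·5000 = 3.142e+04 rad/s.
Step 2 — Component impedances:
  R1: Z = R = 1230 Ω
  R2: Z = R = 14.2 Ω
  L: Z = jωL = j·3.142e+04·0.0725 = 0 + j2278 Ω
Step 3 — Parallel branch: R2 || L = 1/(1/R2 + 1/L) = 14.2 + j0.08853 Ω.
Step 4 — Series with R1: Z_total = R1 + (R2 || L) = 1244 + j0.08853 Ω = 1244∠0.0° Ω.
Step 5 — Power factor: PF = cos(φ) = Re(Z)/|Z| = 1244/1244 = 1.
Step 6 — Type: Im(Z) = 0.08853 ⇒ lagging (phase φ = 0.0°).

PF = 1 (lagging, φ = 0.0°)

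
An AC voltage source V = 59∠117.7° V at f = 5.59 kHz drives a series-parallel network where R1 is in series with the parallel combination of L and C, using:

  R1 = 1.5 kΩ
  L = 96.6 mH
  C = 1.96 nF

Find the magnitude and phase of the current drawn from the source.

Step 1 — Angular frequency: ω = 2π·f = 2π·5590 = 3.512e+04 rad/s.
Step 2 — Component impedances:
  R1: Z = R = 1500 Ω
  L: Z = jωL = j·3.512e+04·0.0966 = 0 + j3393 Ω
  C: Z = 1/(jωC) = -j/(ω·C) = 0 - j1.453e+04 Ω
Step 3 — Parallel branch: L || C = 1/(1/L + 1/C) = 0 + j4427 Ω.
Step 4 — Series with R1: Z_total = R1 + (L || C) = 1500 + j4427 Ω = 4674∠71.3° Ω.
Step 5 — Source phasor: V = 59∠117.7° V = -27.43 + j52.24 V.
Step 6 — Ohm's law: I = V / Z_total = (-27.43 + j52.24) / (1500 + j4427) = 0.008702 + j0.009144 A.
Step 7 — Convert to polar: |I| = 0.01262 A, ∠I = 46.4°.

I = 0.01262∠46.4° A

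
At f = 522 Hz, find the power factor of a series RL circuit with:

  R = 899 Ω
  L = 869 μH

Step 1 — Angular frequency: ω = 2π·f = 2π·522 = 3280 rad/s.
Step 2 — Component impedances:
  R: Z = R = 899 Ω
  L: Z = jωL = j·3280·0.000869 = 0 + j2.85 Ω
Step 3 — Series combination: Z_total = R + L = 899 + j2.85 Ω = 899∠0.2° Ω.
Step 4 — Power factor: PF = cos(φ) = Re(Z)/|Z| = 899/899 = 1.
Step 5 — Type: Im(Z) = 2.85 ⇒ lagging (phase φ = 0.2°).

PF = 1 (lagging, φ = 0.2°)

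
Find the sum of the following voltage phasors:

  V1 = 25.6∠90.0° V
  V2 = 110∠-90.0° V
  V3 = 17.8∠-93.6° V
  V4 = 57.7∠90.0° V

Step 1 — Convert each phasor to rectangular form:
  V1 = 25.6·(cos(90.0°) + j·sin(90.0°)) = 0 + j25.6 V
  V2 = 110·(cos(-90.0°) + j·sin(-90.0°)) = 0 - j110 V
  V3 = 17.8·(cos(-93.6°) + j·sin(-93.6°)) = -1.118 - j17.76 V
  V4 = 57.7·(cos(90.0°) + j·sin(90.0°)) = 0 + j57.7 V
Step 2 — Sum components: V_total = -1.118 - j44.46 V.
Step 3 — Convert to polar: |V_total| = 44.48 V, ∠V_total = -91.4°.

V_total = 44.48∠-91.4° V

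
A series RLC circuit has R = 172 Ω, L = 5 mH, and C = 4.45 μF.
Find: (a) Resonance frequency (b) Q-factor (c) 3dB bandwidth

Step 1 — Resonance: ω₀ = 1/√(LC) = 1/√(0.005·4.45e-06) = 6704 rad/s.
Step 2 — f₀ = ω₀/(2π) = 1067 Hz.
Step 3 — Series Q: Q = ω₀L/R = 6704·0.005/172 = 0.1949.
Step 4 — Bandwidth: Δω = ω₀/Q = 3.44e+04 rad/s; BW = Δω/(2π) = 5475 Hz.

(a) f₀ = 1067 Hz  (b) Q = 0.1949  (c) BW = 5475 Hz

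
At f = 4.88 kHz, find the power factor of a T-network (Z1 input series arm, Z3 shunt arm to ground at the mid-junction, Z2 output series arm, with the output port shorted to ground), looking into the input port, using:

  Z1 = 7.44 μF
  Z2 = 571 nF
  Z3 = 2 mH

Step 1 — Angular frequency: ω = 2π·f = 2π·4880 = 3.066e+04 rad/s.
Step 2 — Component impedances:
  Z1: Z = 1/(jωC) = -j/(ω·C) = 0 - j4.384 Ω
  Z2: Z = 1/(jωC) = -j/(ω·C) = 0 - j57.12 Ω
  Z3: Z = jωL = j·3.066e+04·0.002 = 0 + j61.32 Ω
Step 3 — With the output port shorted to ground, the output series arm Z2 runs from the junction to ground; the shunt arm Z3 also runs from the junction to ground. They appear in parallel: Z3 || Z2 = 0 - j832.6 Ω.
Step 4 — Series with input arm Z1: Z_in = Z1 + (Z3 || Z2) = 0 - j836.9 Ω = 836.9∠-90.0° Ω.
Step 5 — Power factor: PF = cos(φ) = Re(Z)/|Z| = 0/836.9 = 0.
Step 6 — Type: Im(Z) = -836.9 ⇒ leading (phase φ = -90.0°).

PF = 0 (leading, φ = -90.0°)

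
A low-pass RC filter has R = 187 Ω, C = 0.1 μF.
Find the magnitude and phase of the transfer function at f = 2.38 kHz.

Step 1 — Angular frequency: ω = 2π·2380 = 1.495e+04 rad/s.
Step 2 — Transfer function: H(jω) = 1/(1 + jωRC).
Step 3 — Denominator: 1 + jωRC = 1 + j·1.495e+04·187·1e-07 = 1 + j0.2796.
Step 4 — H = 0.9275 - j0.2594.
Step 5 — Magnitude: |H| = 0.9631 (-0.3 dB); phase: φ = -15.6°.

|H| = 0.9631 (-0.3 dB), φ = -15.6°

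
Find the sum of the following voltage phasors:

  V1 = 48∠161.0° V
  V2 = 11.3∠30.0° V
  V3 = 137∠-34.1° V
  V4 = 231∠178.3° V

Step 1 — Convert each phasor to rectangular form:
  V1 = 48·(cos(161.0°) + j·sin(161.0°)) = -45.38 + j15.63 V
  V2 = 11.3·(cos(30.0°) + j·sin(30.0°)) = 9.786 + j5.65 V
  V3 = 137·(cos(-34.1°) + j·sin(-34.1°)) = 113.4 - j76.81 V
  V4 = 231·(cos(178.3°) + j·sin(178.3°)) = -230.9 + j6.853 V
Step 2 — Sum components: V_total = -153.1 - j48.68 V.
Step 3 — Convert to polar: |V_total| = 160.6 V, ∠V_total = -162.4°.

V_total = 160.6∠-162.4° V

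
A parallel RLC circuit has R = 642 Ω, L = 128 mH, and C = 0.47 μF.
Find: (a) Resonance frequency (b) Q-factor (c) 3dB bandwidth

Step 1 — Resonance: ω₀ = 1/√(LC) = 1/√(0.128·4.7e-07) = 4077 rad/s.
Step 2 — f₀ = ω₀/(2π) = 648.9 Hz.
Step 3 — Parallel Q: Q = R/(ω₀L) = 642/(4077·0.128) = 1.23.
Step 4 — Bandwidth: Δω = ω₀/Q = 3314 rad/s; BW = Δω/(2π) = 527.5 Hz.

(a) f₀ = 648.9 Hz  (b) Q = 1.23  (c) BW = 527.5 Hz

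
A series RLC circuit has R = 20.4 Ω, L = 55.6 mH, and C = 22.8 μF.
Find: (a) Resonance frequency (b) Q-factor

Step 1 — Resonance condition Im(Z)=0 gives ω₀ = 1/√(LC).
Step 2 — ω₀ = 1/√(0.0556·2.28e-05) = 888.2 rad/s.
Step 3 — f₀ = ω₀/(2π) = 141.4 Hz.
Step 4 — Series Q: Q = ω₀L/R = 888.2·0.0556/20.4 = 2.421.

(a) f₀ = 141.4 Hz  (b) Q = 2.421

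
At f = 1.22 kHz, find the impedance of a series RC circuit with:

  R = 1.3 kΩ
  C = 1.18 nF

Step 1 — Angular frequency: ω = 2π·f = 2π·1220 = 7665 rad/s.
Step 2 — Component impedances:
  R: Z = R = 1300 Ω
  C: Z = 1/(jωC) = -j/(ω·C) = 0 - j1.106e+05 Ω
Step 3 — Series combination: Z_total = R + C = 1300 - j1.106e+05 Ω = 1.106e+05∠-89.3° Ω.

Z = 1300 - j1.106e+05 Ω = 1.106e+05∠-89.3° Ω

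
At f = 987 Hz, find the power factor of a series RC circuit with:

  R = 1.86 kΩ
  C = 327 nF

Step 1 — Angular frequency: ω = 2π·f = 2π·987 = 6202 rad/s.
Step 2 — Component impedances:
  R: Z = R = 1860 Ω
  C: Z = 1/(jωC) = -j/(ω·C) = 0 - j493.1 Ω
Step 3 — Series combination: Z_total = R + C = 1860 - j493.1 Ω = 1924∠-14.8° Ω.
Step 4 — Power factor: PF = cos(φ) = Re(Z)/|Z| = 1860/1924.3 = 0.9666.
Step 5 — Type: Im(Z) = -493.1 ⇒ leading (phase φ = -14.8°).

PF = 0.9666 (leading, φ = -14.8°)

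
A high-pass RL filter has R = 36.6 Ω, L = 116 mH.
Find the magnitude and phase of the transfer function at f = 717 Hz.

Step 1 — Angular frequency: ω = 2π·717 = 4505 rad/s.
Step 2 — Transfer function: H(jω) = jωL/(R + jωL).
Step 3 — Numerator jωL = j·522.6; denominator R + jωL = 36.6 + j522.6.
Step 4 — H = 0.9951 + j0.06969.
Step 5 — Magnitude: |H| = 0.9976 (-0.0 dB); phase: φ = 4.0°.

|H| = 0.9976 (-0.0 dB), φ = 4.0°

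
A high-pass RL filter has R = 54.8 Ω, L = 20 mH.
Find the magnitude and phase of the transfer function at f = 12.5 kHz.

Step 1 — Angular frequency: ω = 2π·1.25e+04 = 7.854e+04 rad/s.
Step 2 — Transfer function: H(jω) = jωL/(R + jωL).
Step 3 — Numerator jωL = j·1571; denominator R + jωL = 54.8 + j1571.
Step 4 — H = 0.9988 + j0.03484.
Step 5 — Magnitude: |H| = 0.9994 (-0.0 dB); phase: φ = 2.0°.

|H| = 0.9994 (-0.0 dB), φ = 2.0°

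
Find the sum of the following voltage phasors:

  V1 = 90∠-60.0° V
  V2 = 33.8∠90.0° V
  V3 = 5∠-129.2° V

Step 1 — Convert each phasor to rectangular form:
  V1 = 90·(cos(-60.0°) + j·sin(-60.0°)) = 45 - j77.94 V
  V2 = 33.8·(cos(90.0°) + j·sin(90.0°)) = 0 + j33.8 V
  V3 = 5·(cos(-129.2°) + j·sin(-129.2°)) = -3.16 - j3.875 V
Step 2 — Sum components: V_total = 41.84 - j48.02 V.
Step 3 — Convert to polar: |V_total| = 63.69 V, ∠V_total = -48.9°.

V_total = 63.69∠-48.9° V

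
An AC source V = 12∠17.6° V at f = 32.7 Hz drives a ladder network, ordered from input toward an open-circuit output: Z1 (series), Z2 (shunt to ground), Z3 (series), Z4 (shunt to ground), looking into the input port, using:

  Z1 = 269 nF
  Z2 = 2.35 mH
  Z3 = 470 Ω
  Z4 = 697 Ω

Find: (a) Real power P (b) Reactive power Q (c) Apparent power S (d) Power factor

Step 1 — Angular frequency: ω = 2π·f = 2π·32.7 = 205.5 rad/s.
Step 2 — Component impedances:
  Z1: Z = 1/(jωC) = -j/(ω·C) = 0 - j1.809e+04 Ω
  Z2: Z = jωL = j·205.5·0.00235 = 0 + j0.4828 Ω
  Z3: Z = R = 470 Ω
  Z4: Z = R = 697 Ω
Step 3 — Ladder network (open output): work backward from the far end, alternating series and parallel combinations. Z_in = 0.0001998 - j1.809e+04 Ω = 1.809e+04∠-90.0° Ω.
Step 4 — Source phasor: V = 12∠17.6° V = 11.44 + j3.628 V.
Step 5 — Current: I = V / Z = -0.0002005 + j0.0006322 A = 0.0006632∠107.6° A.
Step 6 — Complex power: S = V·I* = 8.788e-11 - j0.007959 VA.
Step 7 — Real power: P = Re(S) = 8.788e-11 W.
Step 8 — Reactive power: Q = Im(S) = -0.007959 VAR.
Step 9 — Apparent power: |S| = 0.007959 VA.
Step 10 — Power factor: PF = P/|S| = 1.104e-08 (leading).

(a) P = 8.788e-11 W  (b) Q = -0.007959 VAR  (c) S = 0.007959 VA  (d) PF = 1.104e-08 (leading)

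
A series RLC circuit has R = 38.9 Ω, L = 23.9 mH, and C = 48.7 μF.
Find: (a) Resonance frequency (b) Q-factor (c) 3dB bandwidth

Step 1 — Resonance: ω₀ = 1/√(LC) = 1/√(0.0239·4.87e-05) = 926.9 rad/s.
Step 2 — f₀ = ω₀/(2π) = 147.5 Hz.
Step 3 — Series Q: Q = ω₀L/R = 926.9·0.0239/38.9 = 0.5695.
Step 4 — Bandwidth: Δω = ω₀/Q = 1628 rad/s; BW = Δω/(2π) = 259 Hz.

(a) f₀ = 147.5 Hz  (b) Q = 0.5695  (c) BW = 259 Hz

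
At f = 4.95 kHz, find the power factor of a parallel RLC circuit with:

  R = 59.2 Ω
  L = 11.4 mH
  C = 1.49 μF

Step 1 — Angular frequency: ω = 2π·f = 2π·4950 = 3.11e+04 rad/s.
Step 2 — Component impedances:
  R: Z = R = 59.2 Ω
  L: Z = jωL = j·3.11e+04·0.0114 = 0 + j354.6 Ω
  C: Z = 1/(jωC) = -j/(ω·C) = 0 - j21.58 Ω
Step 3 — Parallel combination: 1/Z_total = 1/R + 1/L + 1/C; Z_total = 7.751 - j19.97 Ω = 21.42∠-68.8° Ω.
Step 4 — Power factor: PF = cos(φ) = Re(Z)/|Z| = 7.7506/21.42 = 0.3618.
Step 5 — Type: Im(Z) = -19.97 ⇒ leading (phase φ = -68.8°).

PF = 0.3618 (leading, φ = -68.8°)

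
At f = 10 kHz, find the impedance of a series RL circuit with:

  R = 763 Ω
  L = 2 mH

Step 1 — Angular frequency: ω = 2π·f = 2π·1e+04 = 6.283e+04 rad/s.
Step 2 — Component impedances:
  R: Z = R = 763 Ω
  L: Z = jωL = j·6.283e+04·0.002 = 0 + j125.7 Ω
Step 3 — Series combination: Z_total = R + L = 763 + j125.7 Ω = 773.3∠9.4° Ω.

Z = 763 + j125.7 Ω = 773.3∠9.4° Ω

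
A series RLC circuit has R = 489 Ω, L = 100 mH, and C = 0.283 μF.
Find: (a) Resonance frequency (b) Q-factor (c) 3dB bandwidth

Step 1 — Resonance: ω₀ = 1/√(LC) = 1/√(0.1·2.83e-07) = 5944 rad/s.
Step 2 — f₀ = ω₀/(2π) = 946.1 Hz.
Step 3 — Series Q: Q = ω₀L/R = 5944·0.1/489 = 1.216.
Step 4 — Bandwidth: Δω = ω₀/Q = 4890 rad/s; BW = Δω/(2π) = 778.3 Hz.

(a) f₀ = 946.1 Hz  (b) Q = 1.216  (c) BW = 778.3 Hz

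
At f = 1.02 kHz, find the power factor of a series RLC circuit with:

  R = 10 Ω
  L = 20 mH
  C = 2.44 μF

Step 1 — Angular frequency: ω = 2π·f = 2π·1020 = 6409 rad/s.
Step 2 — Component impedances:
  R: Z = R = 10 Ω
  L: Z = jωL = j·6409·0.02 = 0 + j128.2 Ω
  C: Z = 1/(jωC) = -j/(ω·C) = 0 - j63.95 Ω
Step 3 — Series combination: Z_total = R + L + C = 10 + j64.23 Ω = 65∠81.2° Ω.
Step 4 — Power factor: PF = cos(φ) = Re(Z)/|Z| = 10/65 = 0.1538.
Step 5 — Type: Im(Z) = 64.23 ⇒ lagging (phase φ = 81.2°).

PF = 0.1538 (lagging, φ = 81.2°)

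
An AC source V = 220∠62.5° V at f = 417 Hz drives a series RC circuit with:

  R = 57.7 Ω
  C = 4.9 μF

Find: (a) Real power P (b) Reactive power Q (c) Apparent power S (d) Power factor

Step 1 — Angular frequency: ω = 2π·f = 2π·417 = 2620 rad/s.
Step 2 — Component impedances:
  R: Z = R = 57.7 Ω
  C: Z = 1/(jωC) = -j/(ω·C) = 0 - j77.89 Ω
Step 3 — Series combination: Z_total = R + C = 57.7 - j77.89 Ω = 96.93∠-53.5° Ω.
Step 4 — Source phasor: V = 220∠62.5° V = 101.6 + j195.1 V.
Step 5 — Current: I = V / Z = -0.9938 + j2.04 A = 2.27∠116.0° A.
Step 6 — Complex power: S = V·I* = 297.2 - j401.2 VA.
Step 7 — Real power: P = Re(S) = 297.2 W.
Step 8 — Reactive power: Q = Im(S) = -401.2 VAR.
Step 9 — Apparent power: |S| = 499.3 VA.
Step 10 — Power factor: PF = P/|S| = 0.5952 (leading).

(a) P = 297.2 W  (b) Q = -401.2 VAR  (c) S = 499.3 VA  (d) PF = 0.5952 (leading)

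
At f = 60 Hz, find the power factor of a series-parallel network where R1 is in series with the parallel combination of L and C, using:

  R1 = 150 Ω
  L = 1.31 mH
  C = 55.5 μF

Step 1 — Angular frequency: ω = 2π·f = 2π·60 = 377 rad/s.
Step 2 — Component impedances:
  R1: Z = R = 150 Ω
  L: Z = jωL = j·377·0.00131 = 0 + j0.4939 Ω
  C: Z = 1/(jωC) = -j/(ω·C) = 0 - j47.79 Ω
Step 3 — Parallel branch: L || C = 1/(1/L + 1/C) = 0 + j0.499 Ω.
Step 4 — Series with R1: Z_total = R1 + (L || C) = 150 + j0.499 Ω = 150∠0.2° Ω.
Step 5 — Power factor: PF = cos(φ) = Re(Z)/|Z| = 150/150 = 1.
Step 6 — Type: Im(Z) = 0.499 ⇒ lagging (phase φ = 0.2°).

PF = 1 (lagging, φ = 0.2°)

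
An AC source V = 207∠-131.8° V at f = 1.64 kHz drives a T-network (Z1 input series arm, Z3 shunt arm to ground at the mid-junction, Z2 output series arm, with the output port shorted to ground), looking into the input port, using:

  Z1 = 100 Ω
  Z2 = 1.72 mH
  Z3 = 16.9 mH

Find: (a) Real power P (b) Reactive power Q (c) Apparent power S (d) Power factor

Step 1 — Angular frequency: ω = 2π·f = 2π·1640 = 1.03e+04 rad/s.
Step 2 — Component impedances:
  Z1: Z = R = 100 Ω
  Z2: Z = jωL = j·1.03e+04·0.00172 = 0 + j17.72 Ω
  Z3: Z = jωL = j·1.03e+04·0.0169 = 0 + j174.1 Ω
Step 3 — With the output port shorted to ground, the output series arm Z2 runs from the junction to ground; the shunt arm Z3 also runs from the junction to ground. They appear in parallel: Z3 || Z2 = 0 + j16.09 Ω.
Step 4 — Series with input arm Z1: Z_in = Z1 + (Z3 || Z2) = 100 + j16.09 Ω = 101.3∠9.1° Ω.
Step 5 — Source phasor: V = 207∠-131.8° V = -138 - j154.3 V.
Step 6 — Current: I = V / Z = -1.587 - j1.288 A = 2.044∠-140.9° A.
Step 7 — Complex power: S = V·I* = 417.7 + j67.19 VA.
Step 8 — Real power: P = Re(S) = 417.7 W.
Step 9 — Reactive power: Q = Im(S) = 67.19 VAR.
Step 10 — Apparent power: |S| = 423.1 VA.
Step 11 — Power factor: PF = P/|S| = 0.9873 (lagging).

(a) P = 417.7 W  (b) Q = 67.19 VAR  (c) S = 423.1 VA  (d) PF = 0.9873 (lagging)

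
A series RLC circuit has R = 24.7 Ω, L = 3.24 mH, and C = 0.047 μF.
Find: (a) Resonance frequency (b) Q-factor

Step 1 — Resonance condition Im(Z)=0 gives ω₀ = 1/√(LC).
Step 2 — ω₀ = 1/√(0.00324·4.7e-08) = 8.104e+04 rad/s.
Step 3 — f₀ = ω₀/(2π) = 1.29e+04 Hz.
Step 4 — Series Q: Q = ω₀L/R = 8.104e+04·0.00324/24.7 = 10.63.

(a) f₀ = 1.29e+04 Hz  (b) Q = 10.63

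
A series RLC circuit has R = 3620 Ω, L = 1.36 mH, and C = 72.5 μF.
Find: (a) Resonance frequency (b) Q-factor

Step 1 — Resonance condition Im(Z)=0 gives ω₀ = 1/√(LC).
Step 2 — ω₀ = 1/√(0.00136·7.25e-05) = 3185 rad/s.
Step 3 — f₀ = ω₀/(2π) = 506.9 Hz.
Step 4 — Series Q: Q = ω₀L/R = 3185·0.00136/3620 = 0.001196.

(a) f₀ = 506.9 Hz  (b) Q = 0.001196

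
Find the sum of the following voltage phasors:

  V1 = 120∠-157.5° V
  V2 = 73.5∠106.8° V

Step 1 — Convert each phasor to rectangular form:
  V1 = 120·(cos(-157.5°) + j·sin(-157.5°)) = -110.9 - j45.92 V
  V2 = 73.5·(cos(106.8°) + j·sin(106.8°)) = -21.24 + j70.36 V
Step 2 — Sum components: V_total = -132.1 + j24.44 V.
Step 3 — Convert to polar: |V_total| = 134.4 V, ∠V_total = 169.5°.

V_total = 134.4∠169.5° V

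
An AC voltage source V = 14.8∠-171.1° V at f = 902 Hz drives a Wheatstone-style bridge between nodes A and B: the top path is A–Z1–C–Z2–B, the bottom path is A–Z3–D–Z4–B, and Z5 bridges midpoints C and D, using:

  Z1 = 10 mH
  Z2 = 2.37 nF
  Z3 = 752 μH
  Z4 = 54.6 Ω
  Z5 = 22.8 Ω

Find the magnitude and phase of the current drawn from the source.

Step 1 — Angular frequency: ω = 2π·f = 2π·902 = 5667 rad/s.
Step 2 — Component impedances:
  Z1: Z = jωL = j·5667·0.01 = 0 + j56.67 Ω
  Z2: Z = 1/(jωC) = -j/(ω·C) = 0 - j7.445e+04 Ω
  Z3: Z = jωL = j·5667·0.000752 = 0 + j4.262 Ω
  Z4: Z = R = 54.6 Ω
  Z5: Z = R = 22.8 Ω
Step 3 — Bridge requires nodal analysis (the Z5 bridge couples midpoints C and D, so the two paths cannot be reduced to a simple series/parallel combination). Setting node B to ground and injecting 1 A at node A, the 3-node admittance system at A, C, D solves to V_A = Z_AB = 54.7 + j3.958 Ω = 54.84∠4.1° Ω.
Step 4 — Source phasor: V = 14.8∠-171.1° V = -14.62 - j2.29 V.
Step 5 — Ohm's law: I = V / Z_total = (-14.62 - j2.29) / (54.7 + j3.958) = -0.2689 - j0.0224 A.
Step 6 — Convert to polar: |I| = 0.2699 A, ∠I = -175.2°.

I = 0.2699∠-175.2° A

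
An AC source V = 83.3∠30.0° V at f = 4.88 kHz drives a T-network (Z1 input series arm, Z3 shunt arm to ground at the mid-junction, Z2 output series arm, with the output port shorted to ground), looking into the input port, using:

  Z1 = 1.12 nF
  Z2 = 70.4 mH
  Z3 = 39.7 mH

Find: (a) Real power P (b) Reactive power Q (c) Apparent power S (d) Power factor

Step 1 — Angular frequency: ω = 2π·f = 2π·4880 = 3.066e+04 rad/s.
Step 2 — Component impedances:
  Z1: Z = 1/(jωC) = -j/(ω·C) = 0 - j2.912e+04 Ω
  Z2: Z = jωL = j·3.066e+04·0.0704 = 0 + j2159 Ω
  Z3: Z = jωL = j·3.066e+04·0.0397 = 0 + j1217 Ω
Step 3 — With the output port shorted to ground, the output series arm Z2 runs from the junction to ground; the shunt arm Z3 also runs from the junction to ground. They appear in parallel: Z3 || Z2 = 0 + j778.4 Ω.
Step 4 — Series with input arm Z1: Z_in = Z1 + (Z3 || Z2) = 0 - j2.834e+04 Ω = 2.834e+04∠-90.0° Ω.
Step 5 — Source phasor: V = 83.3∠30.0° V = 72.14 + j41.65 V.
Step 6 — Current: I = V / Z = -0.00147 + j0.002545 A = 0.002939∠120.0° A.
Step 7 — Complex power: S = V·I* = 0 - j0.2448 VA.
Step 8 — Real power: P = Re(S) = 0 W.
Step 9 — Reactive power: Q = Im(S) = -0.2448 VAR.
Step 10 — Apparent power: |S| = 0.2448 VA.
Step 11 — Power factor: PF = P/|S| = 0 (leading).

(a) P = 0 W  (b) Q = -0.2448 VAR  (c) S = 0.2448 VA  (d) PF = 0 (leading)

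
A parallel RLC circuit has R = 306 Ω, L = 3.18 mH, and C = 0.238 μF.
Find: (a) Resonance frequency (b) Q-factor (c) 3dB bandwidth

Step 1 — Resonance: ω₀ = 1/√(LC) = 1/√(0.00318·2.38e-07) = 3.635e+04 rad/s.
Step 2 — f₀ = ω₀/(2π) = 5785 Hz.
Step 3 — Parallel Q: Q = R/(ω₀L) = 306/(3.635e+04·0.00318) = 2.647.
Step 4 — Bandwidth: Δω = ω₀/Q = 1.373e+04 rad/s; BW = Δω/(2π) = 2185 Hz.

(a) f₀ = 5785 Hz  (b) Q = 2.647  (c) BW = 2185 Hz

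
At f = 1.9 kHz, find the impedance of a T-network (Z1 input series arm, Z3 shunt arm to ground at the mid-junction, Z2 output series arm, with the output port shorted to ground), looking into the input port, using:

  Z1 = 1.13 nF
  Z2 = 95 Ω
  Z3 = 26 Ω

Step 1 — Angular frequency: ω = 2π·f = 2π·1900 = 1.194e+04 rad/s.
Step 2 — Component impedances:
  Z1: Z = 1/(jωC) = -j/(ω·C) = 0 - j7.413e+04 Ω
  Z2: Z = R = 95 Ω
  Z3: Z = R = 26 Ω
Step 3 — With the output port shorted to ground, the output series arm Z2 runs from the junction to ground; the shunt arm Z3 also runs from the junction to ground. They appear in parallel: Z3 || Z2 = 20.41 Ω.
Step 4 — Series with input arm Z1: Z_in = Z1 + (Z3 || Z2) = 20.41 - j7.413e+04 Ω = 7.413e+04∠-90.0° Ω.

Z = 20.41 - j7.413e+04 Ω = 7.413e+04∠-90.0° Ω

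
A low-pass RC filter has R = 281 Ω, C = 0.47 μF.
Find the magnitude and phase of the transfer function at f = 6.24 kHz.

Step 1 — Angular frequency: ω = 2π·6240 = 3.921e+04 rad/s.
Step 2 — Transfer function: H(jω) = 1/(1 + jωRC).
Step 3 — Denominator: 1 + jωRC = 1 + j·3.921e+04·281·4.7e-07 = 1 + j5.178.
Step 4 — H = 0.03596 - j0.1862.
Step 5 — Magnitude: |H| = 0.1896 (-14.4 dB); phase: φ = -79.1°.

|H| = 0.1896 (-14.4 dB), φ = -79.1°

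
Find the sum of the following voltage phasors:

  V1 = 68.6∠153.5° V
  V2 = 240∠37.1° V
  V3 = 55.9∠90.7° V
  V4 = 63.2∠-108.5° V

Step 1 — Convert each phasor to rectangular form:
  V1 = 68.6·(cos(153.5°) + j·sin(153.5°)) = -61.39 + j30.61 V
  V2 = 240·(cos(37.1°) + j·sin(37.1°)) = 191.4 + j144.8 V
  V3 = 55.9·(cos(90.7°) + j·sin(90.7°)) = -0.6829 + j55.9 V
  V4 = 63.2·(cos(-108.5°) + j·sin(-108.5°)) = -20.05 - j59.93 V
Step 2 — Sum components: V_total = 109.3 + j171.3 V.
Step 3 — Convert to polar: |V_total| = 203.2 V, ∠V_total = 57.5°.

V_total = 203.2∠57.5° V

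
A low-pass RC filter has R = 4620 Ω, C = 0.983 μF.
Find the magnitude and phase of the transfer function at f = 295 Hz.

Step 1 — Angular frequency: ω = 2π·295 = 1854 rad/s.
Step 2 — Transfer function: H(jω) = 1/(1 + jωRC).
Step 3 — Denominator: 1 + jωRC = 1 + j·1854·4620·9.83e-07 = 1 + j8.418.
Step 4 — H = 0.01392 - j0.1171.
Step 5 — Magnitude: |H| = 0.118 (-18.6 dB); phase: φ = -83.2°.

|H| = 0.118 (-18.6 dB), φ = -83.2°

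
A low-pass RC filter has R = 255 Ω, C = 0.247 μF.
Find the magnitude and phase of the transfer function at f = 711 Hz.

Step 1 — Angular frequency: ω = 2π·711 = 4467 rad/s.
Step 2 — Transfer function: H(jω) = 1/(1 + jωRC).
Step 3 — Denominator: 1 + jωRC = 1 + j·4467·255·2.47e-07 = 1 + j0.2814.
Step 4 — H = 0.9266 - j0.2607.
Step 5 — Magnitude: |H| = 0.9626 (-0.3 dB); phase: φ = -15.7°.

|H| = 0.9626 (-0.3 dB), φ = -15.7°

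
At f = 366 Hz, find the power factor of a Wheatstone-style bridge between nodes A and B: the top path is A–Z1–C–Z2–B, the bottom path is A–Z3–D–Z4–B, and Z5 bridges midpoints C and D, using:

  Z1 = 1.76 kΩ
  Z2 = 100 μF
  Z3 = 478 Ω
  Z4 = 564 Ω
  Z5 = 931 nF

Step 1 — Angular frequency: ω = 2π·f = 2π·366 = 2300 rad/s.
Step 2 — Component impedances:
  Z1: Z = R = 1760 Ω
  Z2: Z = 1/(jωC) = -j/(ω·C) = 0 - j4.348 Ω
  Z3: Z = R = 478 Ω
  Z4: Z = R = 564 Ω
  Z5: Z = 1/(jωC) = -j/(ω·C) = 0 - j467.1 Ω
Step 3 — Bridge requires nodal analysis (the Z5 bridge couples midpoints C and D, so the two paths cannot be reduced to a simple series/parallel combination). Setting node B to ground and injecting 1 A at node A, the 3-node admittance system at A, C, D solves to V_A = Z_AB = 522.1 - j140.7 Ω = 540.7∠-15.1° Ω.
Step 4 — Power factor: PF = cos(φ) = Re(Z)/|Z| = 522.09/540.73 = 0.9655.
Step 5 — Type: Im(Z) = -140.7 ⇒ leading (phase φ = -15.1°).

PF = 0.9655 (leading, φ = -15.1°)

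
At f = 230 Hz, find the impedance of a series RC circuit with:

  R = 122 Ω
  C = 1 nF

Step 1 — Angular frequency: ω = 2π·f = 2π·230 = 1445 rad/s.
Step 2 — Component impedances:
  R: Z = R = 122 Ω
  C: Z = 1/(jωC) = -j/(ω·C) = 0 - j6.92e+05 Ω
Step 3 — Series combination: Z_total = R + C = 122 - j6.92e+05 Ω = 6.92e+05∠-90.0° Ω.

Z = 122 - j6.92e+05 Ω = 6.92e+05∠-90.0° Ω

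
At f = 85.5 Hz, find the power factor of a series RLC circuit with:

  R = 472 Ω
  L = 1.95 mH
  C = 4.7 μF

Step 1 — Angular frequency: ω = 2π·f = 2π·85.5 = 537.2 rad/s.
Step 2 — Component impedances:
  R: Z = R = 472 Ω
  L: Z = jωL = j·537.2·0.00195 = 0 + j1.048 Ω
  C: Z = 1/(jωC) = -j/(ω·C) = 0 - j396.1 Ω
Step 3 — Series combination: Z_total = R + L + C = 472 - j395 Ω = 615.5∠-39.9° Ω.
Step 4 — Power factor: PF = cos(φ) = Re(Z)/|Z| = 472/615.5 = 0.7669.
Step 5 — Type: Im(Z) = -395 ⇒ leading (phase φ = -39.9°).

PF = 0.7669 (leading, φ = -39.9°)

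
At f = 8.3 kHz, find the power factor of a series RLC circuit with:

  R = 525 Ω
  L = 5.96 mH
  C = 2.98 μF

Step 1 — Angular frequency: ω = 2π·f = 2π·8300 = 5.215e+04 rad/s.
Step 2 — Component impedances:
  R: Z = R = 525 Ω
  L: Z = jωL = j·5.215e+04·0.00596 = 0 + j310.8 Ω
  C: Z = 1/(jωC) = -j/(ω·C) = 0 - j6.435 Ω
Step 3 — Series combination: Z_total = R + L + C = 525 + j304.4 Ω = 606.9∠30.1° Ω.
Step 4 — Power factor: PF = cos(φ) = Re(Z)/|Z| = 525/606.9 = 0.8651.
Step 5 — Type: Im(Z) = 304.4 ⇒ lagging (phase φ = 30.1°).

PF = 0.8651 (lagging, φ = 30.1°)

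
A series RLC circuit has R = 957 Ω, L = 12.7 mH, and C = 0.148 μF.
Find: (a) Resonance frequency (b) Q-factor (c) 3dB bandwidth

Step 1 — Resonance: ω₀ = 1/√(LC) = 1/√(0.0127·1.48e-07) = 2.307e+04 rad/s.
Step 2 — f₀ = ω₀/(2π) = 3671 Hz.
Step 3 — Series Q: Q = ω₀L/R = 2.307e+04·0.0127/957 = 0.3061.
Step 4 — Bandwidth: Δω = ω₀/Q = 7.535e+04 rad/s; BW = Δω/(2π) = 1.199e+04 Hz.

(a) f₀ = 3671 Hz  (b) Q = 0.3061  (c) BW = 1.199e+04 Hz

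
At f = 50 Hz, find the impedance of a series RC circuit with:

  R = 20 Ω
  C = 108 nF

Step 1 — Angular frequency: ω = 2π·f = 2π·50 = 314.2 rad/s.
Step 2 — Component impedances:
  R: Z = R = 20 Ω
  C: Z = 1/(jωC) = -j/(ω·C) = 0 - j2.947e+04 Ω
Step 3 — Series combination: Z_total = R + C = 20 - j2.947e+04 Ω = 2.947e+04∠-90.0° Ω.

Z = 20 - j2.947e+04 Ω = 2.947e+04∠-90.0° Ω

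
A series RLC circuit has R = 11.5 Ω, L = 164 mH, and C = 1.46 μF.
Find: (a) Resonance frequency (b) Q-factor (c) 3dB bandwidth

Step 1 — Resonance condition Im(Z)=0 gives ω₀ = 1/√(LC).
Step 2 — ω₀ = 1/√(0.164·1.46e-06) = 2044 rad/s.
Step 3 — f₀ = ω₀/(2π) = 325.3 Hz.
Step 4 — Series Q: Q = ω₀L/R = 2044·0.164/11.5 = 29.14.
Step 5 — 3dB bandwidth: Δω = ω₀/Q = 70.12 rad/s; BW = Δω/(2π) = 11.16 Hz.

(a) f₀ = 325.3 Hz  (b) Q = 29.14  (c) BW = 11.16 Hz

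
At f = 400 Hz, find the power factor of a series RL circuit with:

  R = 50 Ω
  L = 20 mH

Step 1 — Angular frequency: ω = 2π·f = 2π·400 = 2513 rad/s.
Step 2 — Component impedances:
  R: Z = R = 50 Ω
  L: Z = jωL = j·2513·0.02 = 0 + j50.27 Ω
Step 3 — Series combination: Z_total = R + L = 50 + j50.27 Ω = 70.9∠45.2° Ω.
Step 4 — Power factor: PF = cos(φ) = Re(Z)/|Z| = 50/70.9 = 0.7052.
Step 5 — Type: Im(Z) = 50.27 ⇒ lagging (phase φ = 45.2°).

PF = 0.7052 (lagging, φ = 45.2°)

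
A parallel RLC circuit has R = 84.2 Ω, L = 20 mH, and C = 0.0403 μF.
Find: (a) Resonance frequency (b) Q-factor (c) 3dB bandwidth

Step 1 — Resonance: ω₀ = 1/√(LC) = 1/√(0.02·4.03e-08) = 3.522e+04 rad/s.
Step 2 — f₀ = ω₀/(2π) = 5606 Hz.
Step 3 — Parallel Q: Q = R/(ω₀L) = 84.2/(3.522e+04·0.02) = 0.1195.
Step 4 — Bandwidth: Δω = ω₀/Q = 2.947e+05 rad/s; BW = Δω/(2π) = 4.69e+04 Hz.

(a) f₀ = 5606 Hz  (b) Q = 0.1195  (c) BW = 4.69e+04 Hz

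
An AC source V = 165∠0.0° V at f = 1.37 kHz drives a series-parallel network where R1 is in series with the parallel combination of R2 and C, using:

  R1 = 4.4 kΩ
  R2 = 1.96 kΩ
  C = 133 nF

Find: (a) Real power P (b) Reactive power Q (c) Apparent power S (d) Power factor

Step 1 — Angular frequency: ω = 2π·f = 2π·1370 = 8608 rad/s.
Step 2 — Component impedances:
  R1: Z = R = 4400 Ω
  R2: Z = R = 1960 Ω
  C: Z = 1/(jωC) = -j/(ω·C) = 0 - j873.5 Ω
Step 3 — Parallel branch: R2 || C = 1/(1/R2 + 1/C) = 324.8 - j728.7 Ω.
Step 4 — Series with R1: Z_total = R1 + (R2 || C) = 4725 - j728.7 Ω = 4781∠-8.8° Ω.
Step 5 — Source phasor: V = 165∠0.0° V = 165 V.
Step 6 — Current: I = V / Z = 0.03411 + j0.005261 A = 0.03451∠8.8° A.
Step 7 — Complex power: S = V·I* = 5.628 - j0.8681 VA.
Step 8 — Real power: P = Re(S) = 5.628 W.
Step 9 — Reactive power: Q = Im(S) = -0.8681 VAR.
Step 10 — Apparent power: |S| = 5.695 VA.
Step 11 — Power factor: PF = P/|S| = 0.9883 (leading).

(a) P = 5.628 W  (b) Q = -0.8681 VAR  (c) S = 5.695 VA  (d) PF = 0.9883 (leading)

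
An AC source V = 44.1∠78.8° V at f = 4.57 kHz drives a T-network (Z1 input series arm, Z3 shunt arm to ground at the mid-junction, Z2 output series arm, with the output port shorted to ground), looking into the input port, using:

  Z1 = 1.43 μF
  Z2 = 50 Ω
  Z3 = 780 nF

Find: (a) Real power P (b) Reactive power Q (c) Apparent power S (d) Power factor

Step 1 — Angular frequency: ω = 2π·f = 2π·4570 = 2.871e+04 rad/s.
Step 2 — Component impedances:
  Z1: Z = 1/(jωC) = -j/(ω·C) = 0 - j24.35 Ω
  Z2: Z = R = 50 Ω
  Z3: Z = 1/(jωC) = -j/(ω·C) = 0 - j44.65 Ω
Step 3 — With the output port shorted to ground, the output series arm Z2 runs from the junction to ground; the shunt arm Z3 also runs from the junction to ground. They appear in parallel: Z3 || Z2 = 22.18 - j24.84 Ω.
Step 4 — Series with input arm Z1: Z_in = Z1 + (Z3 || Z2) = 22.18 - j49.19 Ω = 53.96∠-65.7° Ω.
Step 5 — Source phasor: V = 44.1∠78.8° V = 8.566 + j43.26 V.
Step 6 — Current: I = V / Z = -0.6655 + j0.4742 A = 0.8172∠144.5° A.
Step 7 — Complex power: S = V·I* = 14.81 - j32.85 VA.
Step 8 — Real power: P = Re(S) = 14.81 W.
Step 9 — Reactive power: Q = Im(S) = -32.85 VAR.
Step 10 — Apparent power: |S| = 36.04 VA.
Step 11 — Power factor: PF = P/|S| = 0.4111 (leading).

(a) P = 14.81 W  (b) Q = -32.85 VAR  (c) S = 36.04 VA  (d) PF = 0.4111 (leading)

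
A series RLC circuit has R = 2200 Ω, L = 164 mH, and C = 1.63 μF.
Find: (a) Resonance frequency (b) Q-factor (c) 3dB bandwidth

Step 1 — Resonance: ω₀ = 1/√(LC) = 1/√(0.164·1.63e-06) = 1934 rad/s.
Step 2 — f₀ = ω₀/(2π) = 307.8 Hz.
Step 3 — Series Q: Q = ω₀L/R = 1934·0.164/2200 = 0.1442.
Step 4 — Bandwidth: Δω = ω₀/Q = 1.341e+04 rad/s; BW = Δω/(2π) = 2135 Hz.

(a) f₀ = 307.8 Hz  (b) Q = 0.1442  (c) BW = 2135 Hz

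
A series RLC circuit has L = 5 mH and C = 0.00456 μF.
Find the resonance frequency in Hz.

Step 1 — Resonance condition Im(Z)=0 gives ω₀ = 1/√(LC).
Step 2 — ω₀ = 1/√(0.005·4.56e-09) = 2.094e+05 rad/s.
Step 3 — f₀ = ω₀/(2π) = 3.333e+04 Hz.

f₀ = 3.333e+04 Hz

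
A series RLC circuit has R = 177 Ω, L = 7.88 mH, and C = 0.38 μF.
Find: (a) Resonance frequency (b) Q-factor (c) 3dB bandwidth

Step 1 — Resonance condition Im(Z)=0 gives ω₀ = 1/√(LC).
Step 2 — ω₀ = 1/√(0.00788·3.8e-07) = 1.827e+04 rad/s.
Step 3 — f₀ = ω₀/(2π) = 2908 Hz.
Step 4 — Series Q: Q = ω₀L/R = 1.827e+04·0.00788/177 = 0.8136.
Step 5 — 3dB bandwidth: Δω = ω₀/Q = 2.246e+04 rad/s; BW = Δω/(2π) = 3575 Hz.

(a) f₀ = 2908 Hz  (b) Q = 0.8136  (c) BW = 3575 Hz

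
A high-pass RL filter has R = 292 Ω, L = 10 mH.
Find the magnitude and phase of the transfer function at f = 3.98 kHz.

Step 1 — Angular frequency: ω = 2π·3980 = 2.501e+04 rad/s.
Step 2 — Transfer function: H(jω) = jωL/(R + jωL).
Step 3 — Numerator jωL = j·250.1; denominator R + jωL = 292 + j250.1.
Step 4 — H = 0.4231 + j0.4941.
Step 5 — Magnitude: |H| = 0.6505 (-3.7 dB); phase: φ = 49.4°.

|H| = 0.6505 (-3.7 dB), φ = 49.4°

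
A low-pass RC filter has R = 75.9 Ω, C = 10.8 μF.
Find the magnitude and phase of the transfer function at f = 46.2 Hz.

Step 1 — Angular frequency: ω = 2π·46.2 = 290.3 rad/s.
Step 2 — Transfer function: H(jω) = 1/(1 + jωRC).
Step 3 — Denominator: 1 + jωRC = 1 + j·290.3·75.9·1.08e-05 = 1 + j0.238.
Step 4 — H = 0.9464 - j0.2252.
Step 5 — Magnitude: |H| = 0.9728 (-0.2 dB); phase: φ = -13.4°.

|H| = 0.9728 (-0.2 dB), φ = -13.4°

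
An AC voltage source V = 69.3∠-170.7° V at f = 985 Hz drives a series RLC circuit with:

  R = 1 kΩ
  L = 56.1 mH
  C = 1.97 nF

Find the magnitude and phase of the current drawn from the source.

Step 1 — Angular frequency: ω = 2π·f = 2π·985 = 6189 rad/s.
Step 2 — Component impedances:
  R: Z = R = 1000 Ω
  L: Z = jωL = j·6189·0.0561 = 0 + j347.2 Ω
  C: Z = 1/(jωC) = -j/(ω·C) = 0 - j8.202e+04 Ω
Step 3 — Series combination: Z_total = R + L + C = 1000 - j8.167e+04 Ω = 8.168e+04∠-89.3° Ω.
Step 4 — Source phasor: V = 69.3∠-170.7° V = -68.39 - j11.2 V.
Step 5 — Ohm's law: I = V / Z_total = (-68.39 - j11.2) / (1000 - j8.167e+04) = 0.0001269 - j0.0008389 A.
Step 6 — Convert to polar: |I| = 0.0008484 A, ∠I = -81.4°.

I = 0.0008484∠-81.4° A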